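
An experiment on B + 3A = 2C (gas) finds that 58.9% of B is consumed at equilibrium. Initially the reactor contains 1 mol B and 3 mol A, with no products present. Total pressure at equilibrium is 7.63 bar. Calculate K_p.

K_p = 0.246 bar^-2

Basis: 1 mol B initially; let X = conversion of B. Extent ξ = X.
Mole table: n_B = 1 − X; n_A = 3 − 3X; n_C = 2X.
n_T = Σnᵢ = 4 − 2X.
At X = 0.589: n_B = 0.411, n_A = 1.23, n_C = 1.18, n_T = 2.82.
p_i = (n_i/n_T)·P. K_p = p_C^2 / (p_B p_A^3) = 0.246 bar^-2.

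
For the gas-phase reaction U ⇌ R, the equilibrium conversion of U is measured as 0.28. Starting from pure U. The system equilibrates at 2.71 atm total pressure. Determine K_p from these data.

K_p = 0.389

Let X = conversion of U (basis 1 mol U); extent of reaction ξ = X.
Mole table: n_U = 1 − X; n_R = X.
n_T stays at 1 (no change in mole number).
At X = 0.28: n_U = 0.72, n_R = 0.28, n_T = 1.
p_i = (n_i/n_T)·P. K_p = p_R / (p_U) = 0.389.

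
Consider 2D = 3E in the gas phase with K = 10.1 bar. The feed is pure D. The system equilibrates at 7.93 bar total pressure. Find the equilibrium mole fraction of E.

Take 1 mol D as basis and let X be its fractional conversion, so ξ = 0.5X.
Moles: n_D = 1 − X; n_E = 1.5X.
n_T = Σnᵢ = 1 + 0.5X.
With p_i = (n_i/n_T)P, K = p_E^3 / (p_D^2).
Setting this equal to 10.1 bar and taking the physical root (0 < X < 1) gives X = 0.494.
Then n_E = 0.741, n_T = 1.25, so y_E = 0.594.

y_E = 0.594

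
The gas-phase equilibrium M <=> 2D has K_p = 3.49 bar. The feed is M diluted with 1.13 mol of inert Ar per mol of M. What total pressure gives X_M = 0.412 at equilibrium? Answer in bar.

Take 1 mol M as basis and let X be its fractional conversion, so ξ = X.
Moles: n_M = 1 − X; n_D = 2X; n_I = 1.13 (inert).
Total moles n_T = 2.13 + X.
K_p = p_D^2 / (p_M) with p_i = (n_i/n_T)·P.
At X = 0.412: the mole-fraction product g(X) = Π y_i^ν_i = 0.4543. Since K_p = g(X)·P^{1}, P = (K_p/g)^(1/1) = (3.49/0.4543)^(1/1) = 7.68 bar.

P = 7.68 bar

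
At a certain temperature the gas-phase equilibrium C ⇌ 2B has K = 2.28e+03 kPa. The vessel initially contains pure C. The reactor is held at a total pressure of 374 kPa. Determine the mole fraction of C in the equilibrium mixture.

Take 1 mol C as basis and let X be its fractional conversion, so ξ = X.
At extent ξ: n_C = 1 − X; n_B = 2X.
Summing: n_T = 1 + X.
y_i = n_i/n_T, p_i = y_i·P. K = p_B^2 / (p_C).
This yields a degree-2 equation in X; solving on (0,1), X = 0.777.
Then n_C = 0.223, n_T = 1.78, so y_C = 0.125.

y_C = 0.125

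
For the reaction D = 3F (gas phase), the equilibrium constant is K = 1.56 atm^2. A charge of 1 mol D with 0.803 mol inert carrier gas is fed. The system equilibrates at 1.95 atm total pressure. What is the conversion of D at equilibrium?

Take 1 mol D as basis and let X be its fractional conversion, so ξ = X.
Species balance: n_D = 1 − X; n_F = 3X; n_I = 0.803 (inert).
Total moles n_T = 1.8 + 2X.
y_i = n_i/n_T, p_i = y_i·P. K = p_F^3 / (p_D).
Substituting and setting equal to 1.56 atm^2 gives a polynomial in X; the root in (0,1) is X = 0.395.

X = 0.395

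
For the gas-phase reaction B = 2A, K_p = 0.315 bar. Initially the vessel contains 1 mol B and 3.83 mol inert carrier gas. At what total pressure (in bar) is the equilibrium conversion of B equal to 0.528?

P = 0.714 bar

Let X = conversion of B (basis 1 mol B); extent of reaction ξ = X.
At extent ξ: n_B = 1 − X; n_A = 2X; n_I = 3.83 (inert).
Summing: n_T = 4.83 + X.
K_p = p_A^2 / (p_B) with p_i = (n_i/n_T)·P.
At X = 0.528: the mole-fraction product g(X) = Π y_i^ν_i = 0.4409. Since K_p = g(X)·P^{1}, P = (K_p/g)^(1/1) = (0.315/0.4409)^(1/1) = 0.714 bar.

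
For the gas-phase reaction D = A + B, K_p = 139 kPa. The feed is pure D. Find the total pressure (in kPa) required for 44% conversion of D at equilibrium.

P = 579 kPa

Let X = conversion of D (basis 1 mol D); extent of reaction ξ = X.
Moles: n_D = 1 − X; n_A = X; n_B = X.
Summing: n_T = 1 + X.
K_p = p_A p_B / (p_D) with p_i = (n_i/n_T)·P.
At X = 0.44: the mole-fraction product g(X) = Π y_i^ν_i = 0.2401. Since K_p = g(X)·P^{1}, P = (K_p/g)^(1/1) = (139/0.2401)^(1/1) = 579 kPa.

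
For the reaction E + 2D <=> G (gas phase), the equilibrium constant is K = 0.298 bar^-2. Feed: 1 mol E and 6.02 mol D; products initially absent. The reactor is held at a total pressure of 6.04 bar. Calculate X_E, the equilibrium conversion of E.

Let X = conversion of E (basis 1 mol E); extent of reaction ξ = X.
At extent ξ: n_E = 1 − X; n_D = 6.02 − 2X; n_G = X.
n_T = Σnᵢ = 7.02 − 2X.
With p_i = (n_i/n_T)P, K = p_G / (p_E p_D^2).
This yields a degree-3 equation in X; solving on (0,1), X = 0.877.

X = 0.877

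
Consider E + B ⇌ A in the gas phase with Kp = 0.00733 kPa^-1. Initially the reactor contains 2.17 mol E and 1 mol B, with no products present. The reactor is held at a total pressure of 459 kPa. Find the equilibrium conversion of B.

X = 0.669

Take 1 mol B as basis and let X be its fractional conversion, so ξ = X.
At extent ξ: n_E = 2.17 − X; n_B = 1 − X; n_A = X.
Summing: n_T = 3.17 − X.
With p_i = (n_i/n_T)P, Kp = p_A / (p_E p_B).
Setting this equal to 0.00733 kPa^-1 and taking the physical root (0 < X < 1) gives X = 0.669.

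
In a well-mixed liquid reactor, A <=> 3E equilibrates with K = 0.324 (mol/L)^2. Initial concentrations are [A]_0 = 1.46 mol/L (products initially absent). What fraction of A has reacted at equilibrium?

X = 0.167

Let X = conversion of A; extent ξ = 1.46·X mol/L.
Concentrations: [A] = 1.46 − 1.46X; [E] = 4.38X.
K = [E]^3 / ([A]).
Solving K = 0.324 for X ∈ (0,1): X = 0.167.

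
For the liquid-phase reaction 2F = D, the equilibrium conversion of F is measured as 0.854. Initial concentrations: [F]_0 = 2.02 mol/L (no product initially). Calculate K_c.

K_c = 9.92 L/mol

Let X = conversion of F.
Concentrations: [F] = 2.02 − 2.02X; [D] = 1.01X.
At X = 0.854: [F] = 0.295, [D] = 0.863.
K_c = [D] / ([F]^2) = 9.92 L/mol.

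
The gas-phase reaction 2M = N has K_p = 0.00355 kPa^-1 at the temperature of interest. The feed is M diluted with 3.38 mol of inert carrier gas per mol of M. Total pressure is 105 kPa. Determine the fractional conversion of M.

Let X = conversion of M (basis 1 mol M); extent of reaction ξ = 0.5X.
Species balance: n_M = 1 − X; n_N = 0.5X; n_I = 3.38 (inert).
n_T = Σnᵢ = 4.38 − 0.5X.
Mole fractions y_i = n_i/n_T; K_p = p_N / (p_M^2) with p_i = y_i·P.
This yields a degree-2 equation in X; solving on (0,1), X = 0.131.

X = 0.131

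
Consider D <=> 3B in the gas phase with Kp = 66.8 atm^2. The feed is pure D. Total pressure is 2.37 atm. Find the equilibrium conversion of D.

X = 0.820

Basis: 1 mol D initially; let X = conversion of D. Extent ξ = X.
Mole table: n_D = 1 − X; n_B = 3X.
Total moles n_T = 1 + 2X.
With p_i = (n_i/n_T)P, Kp = p_B^3 / (p_D).
Setting this equal to 66.8 atm^2 and taking the physical root (0 < X < 1) gives X = 0.820.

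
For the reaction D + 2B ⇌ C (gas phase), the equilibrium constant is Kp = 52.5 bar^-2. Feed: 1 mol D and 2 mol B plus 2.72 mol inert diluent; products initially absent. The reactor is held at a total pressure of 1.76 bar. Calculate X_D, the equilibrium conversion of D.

X = 0.727

Take 1 mol D as basis and let X be its fractional conversion, so ξ = X.
At extent ξ: n_D = 1 − X; n_B = 2 − 2X; n_C = X; n_I = 2.72 (inert).
Summing: n_T = 5.72 − 2X.
With p_i = (n_i/n_T)P, Kp = p_C / (p_D p_B^2).
Substituting and setting equal to 52.5 bar^-2 gives a polynomial in X; the root in (0,1) is X = 0.727.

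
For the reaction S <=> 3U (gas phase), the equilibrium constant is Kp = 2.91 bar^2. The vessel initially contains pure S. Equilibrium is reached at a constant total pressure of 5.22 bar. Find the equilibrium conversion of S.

Take 1 mol S as basis and let X be its fractional conversion, so ξ = X.
At extent ξ: n_S = 1 − X; n_U = 3X.
Summing: n_T = 1 + 2X.
y_i = n_i/n_T, p_i = y_i·P. Kp = p_U^3 / (p_S).
Equating to 2.91 bar^2 and solving on 0 < X < 1: X = 0.182.

X = 0.182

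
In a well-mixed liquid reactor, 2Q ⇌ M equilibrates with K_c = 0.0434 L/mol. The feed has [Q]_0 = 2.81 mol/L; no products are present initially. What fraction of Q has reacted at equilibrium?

Let X = conversion of Q; extent ξ = 2.81X/2 mol/L.
Concentrations: [Q] = 2.81 − 2.81X; [M] = 1.41X.
K_c = [M] / ([Q]^2).
Setting equal to 0.0434 and solving for X on (0,1) gives X = 0.169.

X = 0.169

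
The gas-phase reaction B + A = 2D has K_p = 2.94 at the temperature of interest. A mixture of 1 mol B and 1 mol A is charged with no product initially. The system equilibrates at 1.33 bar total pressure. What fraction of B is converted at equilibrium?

X = 0.462

Let X = conversion of B (basis 1 mol B); extent of reaction ξ = X.
At extent ξ: n_B = 1 − X; n_A = 1 − X; n_D = 2X.
Total moles n_T = 2 (Δν = 0, constant).
Mole fractions y_i = n_i/n_T; K_p = p_D^2 / (p_B p_A) with p_i = y_i·P.
Setting this equal to 2.94 and taking the physical root (0 < X < 1) gives X = 0.462.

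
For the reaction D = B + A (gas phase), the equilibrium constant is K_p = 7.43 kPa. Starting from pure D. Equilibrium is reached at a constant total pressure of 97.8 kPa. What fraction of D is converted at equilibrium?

Let X = conversion of D (basis 1 mol D); extent of reaction ξ = X.
Species balance: n_D = 1 − X; n_B = X; n_A = X.
Total moles n_T = 1 + X.
Mole fractions y_i = n_i/n_T; K_p = p_B p_A / (p_D) with p_i = y_i·P.
Setting this equal to 7.43 kPa and taking the physical root (0 < X < 1) gives X = 0.266.

X = 0.266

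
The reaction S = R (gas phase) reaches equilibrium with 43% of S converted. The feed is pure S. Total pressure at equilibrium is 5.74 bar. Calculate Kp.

Take 1 mol S as basis and let X be its fractional conversion, so ξ = X.
Moles: n_S = 1 − X; n_R = X.
n_T stays at 1 (no change in mole number).
At X = 0.43: n_S = 0.57, n_R = 0.43, n_T = 1.
p_i = (n_i/n_T)·P. Kp = p_R / (p_S) = 0.754.

Kp = 0.754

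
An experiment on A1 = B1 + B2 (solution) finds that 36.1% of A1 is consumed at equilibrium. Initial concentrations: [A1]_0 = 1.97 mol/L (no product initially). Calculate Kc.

Kc = 0.402 mol/L

Let X = conversion of A1.
Concentrations: [A1] = 1.97 − 1.97X; [B1] = 1.97X; [B2] = 1.97X.
At X = 0.361: [A1] = 1.26, [B1] = 0.711, [B2] = 0.711.
Kc = [B1] [B2] / ([A1]) = 0.402 mol/L.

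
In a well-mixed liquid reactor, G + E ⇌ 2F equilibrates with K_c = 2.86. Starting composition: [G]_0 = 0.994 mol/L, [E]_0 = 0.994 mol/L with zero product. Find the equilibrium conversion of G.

Let X = conversion of G; extent ξ = 0.994·X mol/L.
Concentrations: [G] = 0.994 − 0.994X; [E] = 0.994 − 0.994X; [F] = 1.99X.
K_c = [F]^2 / ([G] [E]).
Equating to 2.86: the physical root is X = 0.458.

X = 0.458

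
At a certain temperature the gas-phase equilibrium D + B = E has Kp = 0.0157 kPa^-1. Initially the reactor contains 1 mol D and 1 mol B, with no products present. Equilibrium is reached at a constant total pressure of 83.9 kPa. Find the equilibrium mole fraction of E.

Basis: 1 mol D initially; let X = conversion of D. Extent ξ = X.
At extent ξ: n_D = 1 − X; n_B = 1 − X; n_E = X.
Summing: n_T = 2 − X.
y_i = n_i/n_T, p_i = y_i·P. Kp = p_E / (p_D p_B).
This yields a degree-2 equation in X; solving on (0,1), X = 0.343.
Then n_E = 0.343, n_T = 1.66, so y_E = 0.207.

y_E = 0.207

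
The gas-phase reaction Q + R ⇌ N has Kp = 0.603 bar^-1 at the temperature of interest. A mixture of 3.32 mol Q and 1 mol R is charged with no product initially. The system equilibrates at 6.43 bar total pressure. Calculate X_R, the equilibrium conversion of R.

Take 1 mol R as basis and let X be its fractional conversion, so ξ = X.
Species balance: n_Q = 3.32 − X; n_R = 1 − X; n_N = X.
n_T = Σnᵢ = 4.32 − X.
Mole fractions y_i = n_i/n_T; Kp = p_N / (p_Q p_R) with p_i = y_i·P.
Setting this equal to 0.603 bar^-1 and taking the physical root (0 < X < 1) gives X = 0.737.

X = 0.737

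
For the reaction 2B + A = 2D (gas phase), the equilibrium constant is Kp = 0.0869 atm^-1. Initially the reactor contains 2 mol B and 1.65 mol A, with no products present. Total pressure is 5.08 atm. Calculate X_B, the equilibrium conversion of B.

Basis: 2 mol B initially; let X = conversion of B. Extent ξ = X.
Species balance: n_B = 2 − 2X; n_A = 1.65 − X; n_D = 2X.
Summing: n_T = 3.65 − X.
With p_i = (n_i/n_T)P, Kp = p_D^2 / (p_B^2 p_A).
Equating to 0.0869 atm^-1 and solving on 0 < X < 1: X = 0.297.

X = 0.297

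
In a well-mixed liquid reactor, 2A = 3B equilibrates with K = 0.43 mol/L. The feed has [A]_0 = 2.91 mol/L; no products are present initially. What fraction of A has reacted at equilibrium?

X = 0.282

Let X = conversion of A; extent ξ = 2.91X/2 mol/L.
Concentrations: [A] = 2.91 − 2.91X; [B] = 4.37X.
K = [B]^3 / ([A]^2).
Setting equal to 0.43 and solving for X on (0,1) gives X = 0.282.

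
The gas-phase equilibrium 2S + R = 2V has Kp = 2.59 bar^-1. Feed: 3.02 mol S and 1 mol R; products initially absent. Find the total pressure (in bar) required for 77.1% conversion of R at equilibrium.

P = 5.96 bar

Take 1 mol R as basis and let X be its fractional conversion, so ξ = X.
Mole table: n_S = 3.02 − 2X; n_R = 1 − X; n_V = 2X.
Summing: n_T = 4.02 − X.
Kp = p_V^2 / (p_S^2 p_R) with p_i = (n_i/n_T)·P.
At X = 0.771: the mole-fraction product g(X) = Π y_i^ν_i = 15.44. Since Kp = g(X)·P^{-1}, P = (g/Kp)^(1/1) = (15.44/2.59)^(1/1) = 5.96 bar.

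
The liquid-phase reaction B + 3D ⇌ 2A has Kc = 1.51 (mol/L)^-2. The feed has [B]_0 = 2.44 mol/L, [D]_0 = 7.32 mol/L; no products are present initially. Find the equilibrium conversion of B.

X = 0.700

Let X = conversion of B; extent ξ = 2.44·X mol/L.
Concentrations: [B] = 2.44 − 2.44X; [D] = 7.32 − 7.32X; [A] = 4.88X.
Kc = [A]^2 / ([B] [D]^3).
This equals 1.51 at X = 0.700 (the root in 0 < X < 1).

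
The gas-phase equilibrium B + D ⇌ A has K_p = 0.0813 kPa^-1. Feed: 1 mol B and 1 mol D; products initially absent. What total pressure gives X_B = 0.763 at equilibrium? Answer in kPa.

P = 207 kPa

Let X = conversion of B (basis 1 mol B); extent of reaction ξ = X.
Mole table: n_B = 1 − X; n_D = 1 − X; n_A = X.
Summing: n_T = 2 − X.
K_p = p_A / (p_B p_D) with p_i = (n_i/n_T)·P.
At X = 0.763: the mole-fraction product g(X) = Π y_i^ν_i = 16.8. Since K_p = g(X)·P^{-1}, P = (g/K_p)^(1/1) = (16.8/0.0813)^(1/1) = 207 kPa.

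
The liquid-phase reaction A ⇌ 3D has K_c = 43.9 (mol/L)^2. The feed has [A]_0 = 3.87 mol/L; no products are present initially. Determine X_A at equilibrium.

Let X = conversion of A; extent ξ = 3.87·X mol/L.
Concentrations: [A] = 3.87 − 3.87X; [D] = 11.6X.
K_c = [D]^3 / ([A]).
Setting equal to 43.9 and solving for X on (0,1) gives X = 0.402.

X = 0.402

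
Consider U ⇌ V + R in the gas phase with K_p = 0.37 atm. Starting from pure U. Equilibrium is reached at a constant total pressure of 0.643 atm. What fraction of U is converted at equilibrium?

Basis: 1 mol U initially; let X = conversion of U. Extent ξ = X.
Mole table: n_U = 1 − X; n_V = X; n_R = X.
Summing: n_T = 1 + X.
Mole fractions y_i = n_i/n_T; K_p = p_V p_R / (p_U) with p_i = y_i·P.
This yields a degree-2 equation in X; solving on (0,1), X = 0.604.

X = 0.604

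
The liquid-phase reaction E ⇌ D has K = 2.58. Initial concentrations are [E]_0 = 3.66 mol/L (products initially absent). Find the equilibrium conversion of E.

Let X = conversion of E; extent ξ = 3.66·X mol/L.
Concentrations: [E] = 3.66 − 3.66X; [D] = 3.66X.
K = [D] / ([E]).
Setting equal to 2.58 and solving for X on (0,1) gives X = 0.721.

X = 0.721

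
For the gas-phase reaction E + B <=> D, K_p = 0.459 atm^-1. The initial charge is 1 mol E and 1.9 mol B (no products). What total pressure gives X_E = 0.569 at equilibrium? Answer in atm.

Let X = conversion of E (basis 1 mol E); extent of reaction ξ = X.
Species balance: n_E = 1 − X; n_B = 1.9 − X; n_D = X.
Summing: n_T = 2.9 − X.
K_p = p_D / (p_E p_B) with p_i = (n_i/n_T)·P.
At X = 0.569: the mole-fraction product g(X) = Π y_i^ν_i = 2.312. Since K_p = g(X)·P^{-1}, P = (g/K_p)^(1/1) = (2.312/0.459)^(1/1) = 5.04 atm.

P = 5.04 atm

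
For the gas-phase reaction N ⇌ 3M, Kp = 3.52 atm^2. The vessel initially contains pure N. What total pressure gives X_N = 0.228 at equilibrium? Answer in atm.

Let X = conversion of N (basis 1 mol N); extent of reaction ξ = X.
At extent ξ: n_N = 1 − X; n_M = 3X.
Total moles n_T = 1 + 2X.
Kp = p_M^3 / (p_N) with p_i = (n_i/n_T)·P.
At X = 0.228: the mole-fraction product g(X) = Π y_i^ν_i = 0.1955. Since Kp = g(X)·P^{2}, P = (Kp/g)^(1/2) = (3.52/0.1955)^(1/2) = 4.24 atm.

P = 4.24 atm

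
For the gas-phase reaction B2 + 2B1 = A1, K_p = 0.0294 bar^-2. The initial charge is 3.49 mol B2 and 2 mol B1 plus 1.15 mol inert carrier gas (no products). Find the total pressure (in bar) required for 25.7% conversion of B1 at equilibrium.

P = 6.78 bar

Take 2 mol B1 as basis and let X be its fractional conversion, so ξ = X.
Moles: n_B2 = 3.49 − X; n_B1 = 2 − 2X; n_A1 = X; n_I = 1.15 (inert).
Summing: n_T = 6.64 − 2X.
K_p = p_A1 / (p_B2 p_B1^2) with p_i = (n_i/n_T)·P.
At X = 0.257: the mole-fraction product g(X) = Π y_i^ν_i = 1.351. Since K_p = g(X)·P^{-2}, P = (g/K_p)^(1/2) = (1.351/0.0294)^(1/2) = 6.78 bar.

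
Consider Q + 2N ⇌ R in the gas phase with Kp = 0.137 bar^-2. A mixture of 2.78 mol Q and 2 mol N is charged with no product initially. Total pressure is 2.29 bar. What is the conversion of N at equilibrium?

X = 0.232

Take 2 mol N as basis and let X be its fractional conversion, so ξ = X.
At extent ξ: n_Q = 2.78 − X; n_N = 2 − 2X; n_R = X.
Total moles n_T = 4.78 − 2X.
Mole fractions y_i = n_i/n_T; Kp = p_R / (p_Q p_N^2) with p_i = y_i·P.
Substituting and setting equal to 0.137 bar^-2 gives a polynomial in X; the root in (0,1) is X = 0.232.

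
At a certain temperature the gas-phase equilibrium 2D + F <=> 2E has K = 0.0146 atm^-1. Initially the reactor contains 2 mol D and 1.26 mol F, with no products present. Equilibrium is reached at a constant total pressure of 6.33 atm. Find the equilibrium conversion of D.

X = 0.154

Take 2 mol D as basis and let X be its fractional conversion, so ξ = X.
Moles: n_D = 2 − 2X; n_F = 1.26 − X; n_E = 2X.
Total moles n_T = 3.26 − X.
With p_i = (n_i/n_T)P, K = p_E^2 / (p_D^2 p_F).
Substituting and setting equal to 0.0146 atm^-1 gives a polynomial in X; the root in (0,1) is X = 0.154.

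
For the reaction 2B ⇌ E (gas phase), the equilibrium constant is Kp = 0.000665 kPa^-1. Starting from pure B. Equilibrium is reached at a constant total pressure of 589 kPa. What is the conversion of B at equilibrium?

X = 0.376

Basis: 1 mol B initially; let X = conversion of B. Extent ξ = 0.5X.
Mole table: n_B = 1 − X; n_E = 0.5X.
n_T = Σnᵢ = 1 − 0.5X.
Mole fractions y_i = n_i/n_T; Kp = p_E / (p_B^2) with p_i = y_i·P.
Equating to 0.000665 kPa^-1 and solving on 0 < X < 1: X = 0.376.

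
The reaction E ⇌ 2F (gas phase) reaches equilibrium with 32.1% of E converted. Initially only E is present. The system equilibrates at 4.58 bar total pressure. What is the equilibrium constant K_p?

K_p = 2.1 bar

Let X = conversion of E (basis 1 mol E); extent of reaction ξ = X.
Moles: n_E = 1 − X; n_F = 2X.
n_T = Σnᵢ = 1 + X.
At X = 0.321: n_E = 0.679, n_F = 0.642, n_T = 1.32.
p_i = (n_i/n_T)·P. K_p = p_F^2 / (p_E) = 2.1 bar.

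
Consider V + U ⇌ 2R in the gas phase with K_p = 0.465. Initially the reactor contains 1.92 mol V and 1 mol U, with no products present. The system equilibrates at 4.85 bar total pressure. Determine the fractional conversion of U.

Basis: 1 mol U initially; let X = conversion of U. Extent ξ = X.
Moles: n_V = 1.92 − X; n_U = 1 − X; n_R = 2X.
Since Δν = 0, n_T = 2.92 throughout.
Mole fractions y_i = n_i/n_T; K_p = p_R^2 / (p_V p_U) with p_i = y_i·P.
This yields a degree-2 equation in X; solving on (0,1), X = 0.346.

X = 0.346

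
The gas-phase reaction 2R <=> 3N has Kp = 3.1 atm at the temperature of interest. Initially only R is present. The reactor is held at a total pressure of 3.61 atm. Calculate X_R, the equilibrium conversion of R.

Let X = conversion of R (basis 1 mol R); extent of reaction ξ = 0.5X.
Species balance: n_R = 1 − X; n_N = 1.5X.
Summing: n_T = 1 + 0.5X.
y_i = n_i/n_T, p_i = y_i·P. Kp = p_N^3 / (p_R^2).
Substituting and setting equal to 3.1 atm gives a polynomial in X; the root in (0,1) is X = 0.453.

X = 0.453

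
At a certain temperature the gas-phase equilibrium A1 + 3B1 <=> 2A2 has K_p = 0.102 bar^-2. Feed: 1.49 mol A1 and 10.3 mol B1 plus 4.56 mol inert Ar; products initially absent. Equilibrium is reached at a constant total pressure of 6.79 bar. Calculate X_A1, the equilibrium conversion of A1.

X = 0.682

Let X = conversion of A1 (basis 1.49 mol A1); extent of reaction ξ = 1.49X.
Mole table: n_A1 = 1.49 − 1.49X; n_B1 = 10.3 − 4.47X; n_A2 = 2.98X; n_I = 4.56 (inert).
n_T = Σnᵢ = 16.4 − 2.98X.
With p_i = (n_i/n_T)P, K_p = p_A2^2 / (p_A1 p_B1^3).
This yields a degree-4 equation in X; solving on (0,1), X = 0.682.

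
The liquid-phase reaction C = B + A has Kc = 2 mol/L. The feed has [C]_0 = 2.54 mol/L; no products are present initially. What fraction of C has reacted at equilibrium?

Let X = conversion of C; extent ξ = 2.54·X mol/L.
Concentrations: [C] = 2.54 − 2.54X; [B] = 2.54X; [A] = 2.54X.
Kc = [B] [A] / ([C]).
Solving Kc = 2 for X ∈ (0,1): X = 0.577.

X = 0.577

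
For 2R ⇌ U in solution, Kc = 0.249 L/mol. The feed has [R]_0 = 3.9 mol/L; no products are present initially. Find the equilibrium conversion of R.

X = 0.495

Let X = conversion of R; extent ξ = 3.9X/2 mol/L.
Concentrations: [R] = 3.9 − 3.9X; [U] = 1.95X.
Kc = [U] / ([R]^2).
Setting equal to 0.249 and solving for X on (0,1) gives X = 0.495.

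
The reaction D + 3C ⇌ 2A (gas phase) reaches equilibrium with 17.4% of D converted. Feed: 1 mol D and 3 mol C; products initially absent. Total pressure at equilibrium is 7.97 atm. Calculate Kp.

Kp = 0.00202 atm^-2

Take 1 mol D as basis and let X be its fractional conversion, so ξ = X.
At extent ξ: n_D = 1 − X; n_C = 3 − 3X; n_A = 2X.
Summing: n_T = 4 − 2X.
At X = 0.174: n_D = 0.826, n_C = 2.48, n_A = 0.348, n_T = 3.65.
p_i = (n_i/n_T)·P. Kp = p_A^2 / (p_D p_C^3) = 0.00202 atm^-2.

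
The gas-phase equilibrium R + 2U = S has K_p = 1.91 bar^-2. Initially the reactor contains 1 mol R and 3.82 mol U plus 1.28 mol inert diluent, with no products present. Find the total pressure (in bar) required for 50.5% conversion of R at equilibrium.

P = 1.32 bar

Take 1 mol R as basis and let X be its fractional conversion, so ξ = X.
Moles: n_R = 1 − X; n_U = 3.82 − 2X; n_S = X; n_I = 1.28 (inert).
Summing: n_T = 6.1 − 2X.
K_p = p_S / (p_R p_U^2) with p_i = (n_i/n_T)·P.
At X = 0.505: the mole-fraction product g(X) = Π y_i^ν_i = 3.347. Since K_p = g(X)·P^{-2}, P = (g/K_p)^(1/2) = (3.347/1.91)^(1/2) = 1.32 bar.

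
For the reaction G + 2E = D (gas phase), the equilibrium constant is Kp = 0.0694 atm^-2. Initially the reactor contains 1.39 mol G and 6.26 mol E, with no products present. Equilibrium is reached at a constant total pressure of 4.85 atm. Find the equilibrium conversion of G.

X = 0.497

Basis: 1.39 mol G initially; let X = conversion of G. Extent ξ = 1.39X.
Species balance: n_G = 1.39 − 1.39X; n_E = 6.26 − 2.78X; n_D = 1.39X.
Summing: n_T = 7.65 − 2.78X.
y_i = n_i/n_T, p_i = y_i·P. Kp = p_D / (p_G p_E^2).
Setting this equal to 0.0694 atm^-2 and taking the physical root (0 < X < 1) gives X = 0.497.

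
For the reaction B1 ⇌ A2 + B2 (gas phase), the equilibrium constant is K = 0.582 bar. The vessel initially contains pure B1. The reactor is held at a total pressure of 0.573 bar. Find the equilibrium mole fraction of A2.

Take 1 mol B1 as basis and let X be its fractional conversion, so ξ = X.
Moles: n_B1 = 1 − X; n_A2 = X; n_B2 = X.
n_T = Σnᵢ = 1 + X.
With p_i = (n_i/n_T)P, K = p_A2 p_B2 / (p_B1).
Setting this equal to 0.582 bar and taking the physical root (0 < X < 1) gives X = 0.710.
Then n_A2 = 0.71, n_T = 1.71, so y_A2 = 0.415.

y_A2 = 0.415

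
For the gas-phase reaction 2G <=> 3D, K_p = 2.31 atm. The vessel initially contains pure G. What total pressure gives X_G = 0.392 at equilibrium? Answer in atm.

Basis: 1 mol G initially; let X = conversion of G. Extent ξ = 0.5X.
At extent ξ: n_G = 1 − X; n_D = 1.5X.
Summing: n_T = 1 + 0.5X.
K_p = p_D^3 / (p_G^2) with p_i = (n_i/n_T)·P.
At X = 0.392: the mole-fraction product g(X) = Π y_i^ν_i = 0.4598. Since K_p = g(X)·P^{1}, P = (K_p/g)^(1/1) = (2.31/0.4598)^(1/1) = 5.02 atm.

P = 5.02 atm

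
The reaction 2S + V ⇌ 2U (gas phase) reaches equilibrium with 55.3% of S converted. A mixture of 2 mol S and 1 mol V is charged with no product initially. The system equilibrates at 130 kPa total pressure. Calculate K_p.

Let X = conversion of S (basis 2 mol S); extent of reaction ξ = X.
Mole table: n_S = 2 − 2X; n_V = 1 − X; n_U = 2X.
n_T = Σnᵢ = 3 − X.
At X = 0.553: n_S = 0.894, n_V = 0.447, n_U = 1.11, n_T = 2.45.
p_i = (n_i/n_T)·P. K_p = p_U^2 / (p_S^2 p_V) = 0.0644 kPa^-1.

K_p = 0.0644 kPa^-1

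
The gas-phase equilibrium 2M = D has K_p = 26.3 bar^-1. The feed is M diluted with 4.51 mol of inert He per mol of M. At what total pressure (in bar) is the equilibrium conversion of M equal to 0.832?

Let X = conversion of M (basis 1 mol M); extent of reaction ξ = 0.5X.
At extent ξ: n_M = 1 − X; n_D = 0.5X; n_I = 4.51 (inert).
Summing: n_T = 5.51 − 0.5X.
K_p = p_D / (p_M^2) with p_i = (n_i/n_T)·P.
At X = 0.832: the mole-fraction product g(X) = Π y_i^ν_i = 75.08. Since K_p = g(X)·P^{-1}, P = (g/K_p)^(1/1) = (75.08/26.3)^(1/1) = 2.85 bar.

P = 2.85 bar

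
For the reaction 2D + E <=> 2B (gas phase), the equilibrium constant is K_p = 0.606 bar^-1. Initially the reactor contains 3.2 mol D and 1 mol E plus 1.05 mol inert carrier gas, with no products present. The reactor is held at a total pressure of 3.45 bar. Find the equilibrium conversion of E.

X = 0.508

Take 1 mol E as basis and let X be its fractional conversion, so ξ = X.
Mole table: n_D = 3.2 − 2X; n_E = 1 − X; n_B = 2X; n_I = 1.05 (inert).
n_T = Σnᵢ = 5.25 − X.
Mole fractions y_i = n_i/n_T; K_p = p_B^2 / (p_D^2 p_E) with p_i = y_i·P.
Equating to 0.606 bar^-1 and solving on 0 < X < 1: X = 0.508.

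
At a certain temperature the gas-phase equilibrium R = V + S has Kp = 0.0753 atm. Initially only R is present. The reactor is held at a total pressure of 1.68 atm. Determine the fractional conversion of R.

X = 0.207

Take 1 mol R as basis and let X be its fractional conversion, so ξ = X.
Moles: n_R = 1 − X; n_V = X; n_S = X.
n_T = Σnᵢ = 1 + X.
Mole fractions y_i = n_i/n_T; Kp = p_V p_S / (p_R) with p_i = y_i·P.
Equating to 0.0753 atm and solving on 0 < X < 1: X = 0.207.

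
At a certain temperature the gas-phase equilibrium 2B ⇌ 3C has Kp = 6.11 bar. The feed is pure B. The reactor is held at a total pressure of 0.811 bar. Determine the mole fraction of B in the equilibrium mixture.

Let X = conversion of B (basis 1 mol B); extent of reaction ξ = 0.5X.
Moles: n_B = 1 − X; n_C = 1.5X.
Total moles n_T = 1 + 0.5X.
Mole fractions y_i = n_i/n_T; Kp = p_C^3 / (p_B^2) with p_i = y_i·P.
Equating to 6.11 bar and solving on 0 < X < 1: X = 0.677.
Then n_B = 0.323, n_T = 1.34, so y_B = 0.241.

y_B = 0.241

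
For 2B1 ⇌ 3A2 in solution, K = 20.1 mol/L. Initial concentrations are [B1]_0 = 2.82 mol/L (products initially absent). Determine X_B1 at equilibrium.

X = 0.644

Let X = conversion of B1; extent ξ = 2.82X/2 mol/L.
Concentrations: [B1] = 2.82 − 2.82X; [A2] = 4.23X.
K = [A2]^3 / ([B1]^2).
This equals 20.1 at X = 0.644 (the root in 0 < X < 1).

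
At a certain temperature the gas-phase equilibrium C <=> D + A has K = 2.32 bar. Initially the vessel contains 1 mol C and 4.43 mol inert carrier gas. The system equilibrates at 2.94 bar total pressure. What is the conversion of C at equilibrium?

X = 0.853

Let X = conversion of C (basis 1 mol C); extent of reaction ξ = X.
Mole table: n_C = 1 − X; n_D = X; n_A = X; n_I = 4.43 (inert).
Summing: n_T = 5.43 + X.
With p_i = (n_i/n_T)P, K = p_D p_A / (p_C).
Substituting and setting equal to 2.32 bar gives a polynomial in X; the root in (0,1) is X = 0.853.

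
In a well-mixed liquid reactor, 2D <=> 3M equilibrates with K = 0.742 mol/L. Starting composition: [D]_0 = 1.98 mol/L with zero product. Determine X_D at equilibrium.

Let X = conversion of D; extent ξ = 1.98X/2 mol/L.
Concentrations: [D] = 1.98 − 1.98X; [M] = 2.97X.
K = [M]^3 / ([D]^2).
This equals 0.742 at X = 0.358 (the root in 0 < X < 1).

X = 0.358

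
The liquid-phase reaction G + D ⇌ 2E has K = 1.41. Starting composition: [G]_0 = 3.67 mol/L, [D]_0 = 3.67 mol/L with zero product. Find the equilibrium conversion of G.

X = 0.373

Let X = conversion of G; extent ξ = 3.67·X mol/L.
Concentrations: [G] = 3.67 − 3.67X; [D] = 3.67 − 3.67X; [E] = 7.34X.
K = [E]^2 / ([G] [D]).
Equating to 1.41: the physical root is X = 0.373.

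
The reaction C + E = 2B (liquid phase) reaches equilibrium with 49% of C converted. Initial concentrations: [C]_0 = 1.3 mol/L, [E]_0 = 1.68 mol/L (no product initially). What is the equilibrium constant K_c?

K_c = 2.35

Let X = conversion of C.
Concentrations: [C] = 1.3 − 1.3X; [E] = 1.68 − 1.3X; [B] = 2.6X.
At X = 0.49: [C] = 0.663, [E] = 1.04, [B] = 1.27.
K_c = [B]^2 / ([C] [E]) = 2.35.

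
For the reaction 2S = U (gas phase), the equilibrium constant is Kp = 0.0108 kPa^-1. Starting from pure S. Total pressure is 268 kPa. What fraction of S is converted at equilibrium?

Let X = conversion of S (basis 1 mol S); extent of reaction ξ = 0.5X.
Species balance: n_S = 1 − X; n_U = 0.5X.
n_T = Σnᵢ = 1 − 0.5X.
With p_i = (n_i/n_T)P, Kp = p_U / (p_S^2).
Equating to 0.0108 kPa^-1 and solving on 0 < X < 1: X = 0.718.

X = 0.718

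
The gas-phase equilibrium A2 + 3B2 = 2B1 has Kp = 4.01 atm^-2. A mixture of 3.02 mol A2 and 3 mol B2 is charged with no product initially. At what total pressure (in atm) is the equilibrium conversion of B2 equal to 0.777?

P = 4.23 atm

Take 3 mol B2 as basis and let X be its fractional conversion, so ξ = X.
At extent ξ: n_A2 = 3.02 − X; n_B2 = 3 − 3X; n_B1 = 2X.
Summing: n_T = 6.02 − 2X.
Kp = p_B1^2 / (p_A2 p_B2^3) with p_i = (n_i/n_T)·P.
At X = 0.777: the mole-fraction product g(X) = Π y_i^ν_i = 71.72. Since Kp = g(X)·P^{-2}, P = (g/Kp)^(1/2) = (71.72/4.01)^(1/2) = 4.23 atm.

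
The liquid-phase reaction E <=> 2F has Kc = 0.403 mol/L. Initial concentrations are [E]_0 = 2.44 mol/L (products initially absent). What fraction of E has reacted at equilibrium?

Let X = conversion of E; extent ξ = 2.44·X mol/L.
Concentrations: [E] = 2.44 − 2.44X; [F] = 4.88X.
Kc = [F]^2 / ([E]).
Solving Kc = 0.403 for X ∈ (0,1): X = 0.184.

X = 0.184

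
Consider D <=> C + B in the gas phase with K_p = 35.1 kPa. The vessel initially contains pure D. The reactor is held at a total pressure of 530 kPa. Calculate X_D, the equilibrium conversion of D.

X = 0.249

Basis: 1 mol D initially; let X = conversion of D. Extent ξ = X.
At extent ξ: n_D = 1 − X; n_C = X; n_B = X.
Summing: n_T = 1 + X.
y_i = n_i/n_T, p_i = y_i·P. K_p = p_C p_B / (p_D).
Setting this equal to 35.1 kPa and taking the physical root (0 < X < 1) gives X = 0.249.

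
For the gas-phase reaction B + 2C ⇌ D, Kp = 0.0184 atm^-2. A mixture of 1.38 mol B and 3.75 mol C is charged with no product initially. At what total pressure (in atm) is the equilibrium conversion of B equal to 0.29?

Let X = conversion of B (basis 1.38 mol B); extent of reaction ξ = 1.38X.
At extent ξ: n_B = 1.38 − 1.38X; n_C = 3.75 − 2.76X; n_D = 1.38X.
n_T = Σnᵢ = 5.13 − 2.76X.
Kp = p_D / (p_B p_C^2) with p_i = (n_i/n_T)·P.
At X = 0.29: the mole-fraction product g(X) = Π y_i^ν_i = 0.8801. Since Kp = g(X)·P^{-2}, P = (g/Kp)^(1/2) = (0.8801/0.0184)^(1/2) = 6.92 atm.

P = 6.92 atm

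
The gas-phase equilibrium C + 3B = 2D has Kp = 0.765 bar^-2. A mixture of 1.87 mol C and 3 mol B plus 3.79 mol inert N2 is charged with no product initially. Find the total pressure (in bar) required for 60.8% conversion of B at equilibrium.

Let X = conversion of B (basis 3 mol B); extent of reaction ξ = X.
Species balance: n_C = 1.87 − X; n_B = 3 − 3X; n_D = 2X; n_I = 3.79 (inert).
Total moles n_T = 8.66 − 2X.
Kp = p_D^2 / (p_C p_B^3) with p_i = (n_i/n_T)·P.
At X = 0.608: the mole-fraction product g(X) = Π y_i^ν_i = 39.92. Since Kp = g(X)·P^{-2}, P = (g/Kp)^(1/2) = (39.92/0.765)^(1/2) = 7.22 bar.

P = 7.22 bar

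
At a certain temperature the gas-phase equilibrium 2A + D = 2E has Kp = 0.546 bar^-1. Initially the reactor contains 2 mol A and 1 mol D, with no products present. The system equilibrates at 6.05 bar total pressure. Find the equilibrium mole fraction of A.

Take 2 mol A as basis and let X be its fractional conversion, so ξ = X.
Moles: n_A = 2 − 2X; n_D = 1 − X; n_E = 2X.
n_T = Σnᵢ = 3 − X.
y_i = n_i/n_T, p_i = y_i·P. Kp = p_E^2 / (p_A^2 p_D).
This yields a degree-3 equation in X; solving on (0,1), X = 0.457.
Then n_A = 1.09, n_T = 2.54, so y_A = 0.427.

y_A = 0.427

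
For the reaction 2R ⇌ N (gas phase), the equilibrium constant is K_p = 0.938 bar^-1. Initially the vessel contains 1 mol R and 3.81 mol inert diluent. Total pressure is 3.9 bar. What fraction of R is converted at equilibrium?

Take 1 mol R as basis and let X be its fractional conversion, so ξ = 0.5X.
Moles: n_R = 1 − X; n_N = 0.5X; n_I = 3.81 (inert).
Total moles n_T = 4.81 − 0.5X.
y_i = n_i/n_T, p_i = y_i·P. K_p = p_N / (p_R^2).
Substituting and setting equal to 0.938 bar^-1 gives a polynomial in X; the root in (0,1) is X = 0.462.

X = 0.462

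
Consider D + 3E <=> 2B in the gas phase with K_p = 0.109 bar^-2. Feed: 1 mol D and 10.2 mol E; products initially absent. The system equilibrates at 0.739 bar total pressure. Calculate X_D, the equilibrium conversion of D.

Basis: 1 mol D initially; let X = conversion of D. Extent ξ = X.
At extent ξ: n_D = 1 − X; n_E = 10.2 − 3X; n_B = 2X.
Summing: n_T = 11.2 − 2X.
y_i = n_i/n_T, p_i = y_i·P. K_p = p_B^2 / (p_D p_E^3).
Setting this equal to 0.109 bar^-2 and taking the physical root (0 < X < 1) gives X = 0.279.

X = 0.279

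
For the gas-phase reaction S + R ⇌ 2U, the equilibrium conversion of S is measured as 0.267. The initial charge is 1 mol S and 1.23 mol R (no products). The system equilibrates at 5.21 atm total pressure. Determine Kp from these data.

Basis: 1 mol S initially; let X = conversion of S. Extent ξ = X.
Moles: n_S = 1 − X; n_R = 1.23 − X; n_U = 2X.
Since Δν = 0, n_T = 2.23 throughout.
At X = 0.267: n_S = 0.733, n_R = 0.963, n_U = 0.534, n_T = 2.23.
p_i = (n_i/n_T)·P. Kp = p_U^2 / (p_S p_R) = 0.404.

Kp = 0.404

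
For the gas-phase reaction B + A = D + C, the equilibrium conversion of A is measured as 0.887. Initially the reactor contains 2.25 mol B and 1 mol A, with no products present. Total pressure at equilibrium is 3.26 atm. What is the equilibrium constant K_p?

Take 1 mol A as basis and let X be its fractional conversion, so ξ = X.
Moles: n_B = 2.25 − X; n_A = 1 − X; n_D = X; n_C = X.
Total moles n_T = 3.25 (Δν = 0, constant).
At X = 0.887: n_B = 1.36, n_A = 0.113, n_D = 0.887, n_C = 0.887, n_T = 3.25.
p_i = (n_i/n_T)·P. K_p = p_D p_C / (p_B p_A) = 5.11.

K_p = 5.11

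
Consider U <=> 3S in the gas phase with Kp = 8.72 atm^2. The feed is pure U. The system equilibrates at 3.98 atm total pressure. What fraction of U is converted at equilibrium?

Basis: 1 mol U initially; let X = conversion of U. Extent ξ = X.
Mole table: n_U = 1 − X; n_S = 3X.
Total moles n_T = 1 + 2X.
Mole fractions y_i = n_i/n_T; Kp = p_S^3 / (p_U) with p_i = y_i·P.
This yields a degree-3 equation in X; solving on (0,1), X = 0.336.

X = 0.336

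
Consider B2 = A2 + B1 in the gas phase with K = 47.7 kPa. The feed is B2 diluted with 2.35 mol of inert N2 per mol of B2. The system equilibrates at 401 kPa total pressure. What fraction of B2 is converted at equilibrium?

X = 0.485

Basis: 1 mol B2 initially; let X = conversion of B2. Extent ξ = X.
Species balance: n_B2 = 1 − X; n_A2 = X; n_B1 = X; n_I = 2.35 (inert).
Total moles n_T = 3.35 + X.
With p_i = (n_i/n_T)P, K = p_A2 p_B1 / (p_B2).
This yields a degree-2 equation in X; solving on (0,1), X = 0.485.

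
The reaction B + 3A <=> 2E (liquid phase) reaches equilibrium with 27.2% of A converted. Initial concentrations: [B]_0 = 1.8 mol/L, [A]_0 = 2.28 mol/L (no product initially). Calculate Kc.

Kc = 0.0235 (mol/L)^-2

Let X = conversion of A.
Concentrations: [B] = 1.8 − 0.76X; [A] = 2.28 − 2.28X; [E] = 1.52X.
At X = 0.272: [B] = 1.59, [A] = 1.66, [E] = 0.413.
Kc = [E]^2 / ([B] [A]^3) = 0.0235 (mol/L)^-2.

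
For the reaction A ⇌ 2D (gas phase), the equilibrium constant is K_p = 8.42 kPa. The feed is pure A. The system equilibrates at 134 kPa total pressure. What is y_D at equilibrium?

y_D = 0.221

Take 1 mol A as basis and let X be its fractional conversion, so ξ = X.
Species balance: n_A = 1 − X; n_D = 2X.
Summing: n_T = 1 + X.
Mole fractions y_i = n_i/n_T; K_p = p_D^2 / (p_A) with p_i = y_i·P.
Substituting and setting equal to 8.42 kPa gives a polynomial in X; the root in (0,1) is X = 0.124.
Then n_D = 0.249, n_T = 1.12, so y_D = 0.221.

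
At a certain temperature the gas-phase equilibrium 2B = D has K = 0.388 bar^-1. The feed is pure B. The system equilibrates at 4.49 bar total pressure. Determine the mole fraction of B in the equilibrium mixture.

Basis: 1 mol B initially; let X = conversion of B. Extent ξ = 0.5X.
Mole table: n_B = 1 − X; n_D = 0.5X.
n_T = Σnᵢ = 1 − 0.5X.
Mole fractions y_i = n_i/n_T; K = p_D / (p_B^2) with p_i = y_i·P.
This yields a degree-2 equation in X; solving on (0,1), X = 0.646.
Then n_B = 0.354, n_T = 0.677, so y_B = 0.523.

y_B = 0.523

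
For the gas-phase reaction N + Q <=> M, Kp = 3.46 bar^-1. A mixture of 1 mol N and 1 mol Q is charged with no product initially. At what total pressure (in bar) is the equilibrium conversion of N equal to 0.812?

P = 7.89 bar

Take 1 mol N as basis and let X be its fractional conversion, so ξ = X.
Moles: n_N = 1 − X; n_Q = 1 − X; n_M = X.
Summing: n_T = 2 − X.
Kp = p_M / (p_N p_Q) with p_i = (n_i/n_T)·P.
At X = 0.812: the mole-fraction product g(X) = Π y_i^ν_i = 27.29. Since Kp = g(X)·P^{-1}, P = (g/Kp)^(1/1) = (27.29/3.46)^(1/1) = 7.89 bar.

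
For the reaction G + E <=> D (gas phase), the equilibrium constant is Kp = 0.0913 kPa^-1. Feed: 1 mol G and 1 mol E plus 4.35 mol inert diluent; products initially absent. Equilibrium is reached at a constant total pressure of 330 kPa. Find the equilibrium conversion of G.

X = 0.649

Take 1 mol G as basis and let X be its fractional conversion, so ξ = X.
At extent ξ: n_G = 1 − X; n_E = 1 − X; n_D = X; n_I = 4.35 (inert).
Summing: n_T = 6.35 − X.
Mole fractions y_i = n_i/n_T; Kp = p_D / (p_G p_E) with p_i = y_i·P.
Setting this equal to 0.0913 kPa^-1 and taking the physical root (0 < X < 1) gives X = 0.649.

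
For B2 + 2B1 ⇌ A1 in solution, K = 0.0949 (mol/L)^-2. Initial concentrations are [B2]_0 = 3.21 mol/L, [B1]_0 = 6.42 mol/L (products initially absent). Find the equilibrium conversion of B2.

X = 0.497

Let X = conversion of B2; extent ξ = 3.21·X mol/L.
Concentrations: [B2] = 3.21 − 3.21X; [B1] = 6.42 − 6.42X; [A1] = 3.21X.
K = [A1] / ([B2] [B1]^2).
This equals 0.0949 at X = 0.497 (the root in 0 < X < 1).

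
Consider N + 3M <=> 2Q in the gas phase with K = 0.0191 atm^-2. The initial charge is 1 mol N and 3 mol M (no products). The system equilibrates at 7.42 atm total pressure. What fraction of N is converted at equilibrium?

X = 0.345

Basis: 1 mol N initially; let X = conversion of N. Extent ξ = X.
Moles: n_N = 1 − X; n_M = 3 − 3X; n_Q = 2X.
n_T = Σnᵢ = 4 − 2X.
Mole fractions y_i = n_i/n_T; K = p_Q^2 / (p_N p_M^3) with p_i = y_i·P.
Substituting and setting equal to 0.0191 atm^-2 gives a polynomial in X; the root in (0,1) is X = 0.345.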